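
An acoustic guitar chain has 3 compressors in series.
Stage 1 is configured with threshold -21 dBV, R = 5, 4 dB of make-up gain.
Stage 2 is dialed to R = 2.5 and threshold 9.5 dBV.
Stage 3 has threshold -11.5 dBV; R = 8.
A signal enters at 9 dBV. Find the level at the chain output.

-11.4375 dBV

Stage 1: 9 dBV is 30 dB over -21 dBV; at 5:1 that becomes 6 dB over, giving -15 dBV; +4 dB make-up → -11 dBV.
Stage 2: -11 dBV ≤ 9.5 dBV, so stage 2 doesn't engage; output -11 dBV.
Stage 3: 0.5 dB above -11.5 dBV, reduced 8:1 to 0.0625 dB above → -11.4375 dBV.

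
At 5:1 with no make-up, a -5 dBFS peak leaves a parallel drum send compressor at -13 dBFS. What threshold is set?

-15 dBFS

Let T be the threshold. Output overshoot = (input overshoot)/R, so -13 − T = (-5 − T)/5.
5·(-13 − T) = -5 − T → 4·T = -65 − (-5) = -60.
T = -60/4 = -15 dBFS.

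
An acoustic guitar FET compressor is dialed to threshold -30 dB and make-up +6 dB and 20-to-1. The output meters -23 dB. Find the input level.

-10 dB

Stripping the +6 dB make-up gives -29 dB at the gain stage.
That's 1 dB above the -30 dB threshold.
Undo the ratio: input overshoot = 1 × 20 = 20 dB, giving input = -10 dB.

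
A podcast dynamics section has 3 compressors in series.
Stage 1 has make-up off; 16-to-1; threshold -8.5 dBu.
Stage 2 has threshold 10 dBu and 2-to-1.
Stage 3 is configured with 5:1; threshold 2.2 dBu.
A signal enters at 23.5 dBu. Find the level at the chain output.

-6.5 dBu

Stage 1: 23.5 dBu is 32 dB over -8.5 dBu; at 16:1 that becomes 2 dB over, giving -6.5 dBu.
Stage 2: -6.5 dBu ≤ 10 dBu, so stage 2 doesn't engage; output -6.5 dBu.
Stage 3: -6.5 dBu is at or below the 2.2 dBu threshold — no compression; output -6.5 dBu.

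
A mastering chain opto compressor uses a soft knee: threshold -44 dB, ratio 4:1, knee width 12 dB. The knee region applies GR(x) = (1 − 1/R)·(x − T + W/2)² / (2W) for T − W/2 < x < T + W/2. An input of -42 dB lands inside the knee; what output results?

-44 dB

x − T + W/2 = -42 − (-44) + 6 = 8.
GR = (1 − 1/4) × 8² / 24 = 0.75 × 64 / 24 = 2 dB.
Output = -42 − 2 = -44 dB.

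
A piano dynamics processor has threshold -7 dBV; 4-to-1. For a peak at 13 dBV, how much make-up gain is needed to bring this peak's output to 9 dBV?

Overshoot 20 dB → 20/4 = 5 dB after compression, so the compressed level is -7 + 5 = -2 dBV.
Make-up = target − compressed = 9 − (-2) = 11 dB.

11 dB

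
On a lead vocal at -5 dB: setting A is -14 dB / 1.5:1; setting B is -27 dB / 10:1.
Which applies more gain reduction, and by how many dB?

B, by 16.8 dB

A: GR = 9 − 9/1.5 = 3 dB.
B: GR = 22 − 22/10 = 19.8 dB.
Difference: 16.8 dB in favour of B.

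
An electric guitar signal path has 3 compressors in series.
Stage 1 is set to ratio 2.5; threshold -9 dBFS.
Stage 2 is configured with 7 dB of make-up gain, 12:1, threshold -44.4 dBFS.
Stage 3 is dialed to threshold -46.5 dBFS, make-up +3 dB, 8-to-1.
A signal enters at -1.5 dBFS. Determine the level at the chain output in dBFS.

-41.9625 dBFS

Stage 1: -1.5 dBFS is 7.5 dB over -9 dBFS; at 2.5:1 that becomes 3 dB over, giving -6 dBFS.
Stage 2: 38.4 dB above -44.4 dBFS, reduced 12:1 to 3.2 dB above → -41.2 dBFS; +7 dB make-up → -34.2 dBFS.
Stage 3: 12.3 dB above -46.5 dBFS, reduced 8:1 to 1.5375 dB above → -44.9625 dBFS; +3 dB make-up → -41.9625 dBFS.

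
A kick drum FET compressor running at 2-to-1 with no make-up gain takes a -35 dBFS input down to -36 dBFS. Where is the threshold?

-37 dBFS

Input is 2 dB above T (since output overshoot × R = input overshoot: (-36 − T)·2 = -35 − T gives T = -37 dBFS).
Check: -37 + (-35 − (-37))/2 = -37 + 1 = -36 dBFS. ✓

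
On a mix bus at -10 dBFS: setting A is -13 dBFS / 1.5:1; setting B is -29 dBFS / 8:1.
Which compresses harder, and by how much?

A: overshoot 3 dB → output overshoot 2 dB → GR 1 dB.
B: overshoot 19 dB → output overshoot 2.375 dB → GR 16.625 dB.
B reduces 15.625 dB more.

B, by 15.625 dB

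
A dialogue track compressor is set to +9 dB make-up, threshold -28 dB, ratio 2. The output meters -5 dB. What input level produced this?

0 dB

Before make-up, the level was -5 − 9 = -14 dB.
That's 14 dB above the -28 dB threshold.
Before 2:1 compression the overshoot was 14 × 2 = 28 dB, so input = -28 + 28 = 0 dB.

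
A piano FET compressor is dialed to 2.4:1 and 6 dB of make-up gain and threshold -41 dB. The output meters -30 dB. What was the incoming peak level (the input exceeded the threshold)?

Stripping the +6 dB make-up gives -36 dB at the gain stage.
Post-compression overshoot = -36 − (-41) = 5 dB.
Input overshoot = R × output overshoot = 12 dB → input = -41 + 12 = -29 dB.

-29 dB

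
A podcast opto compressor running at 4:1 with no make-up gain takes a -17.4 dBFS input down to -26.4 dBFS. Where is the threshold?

-29.4 dBFS

Let T be the threshold. Output overshoot = (input overshoot)/R, so -26.4 − T = (-17.4 − T)/4.
4·(-26.4 − T) = -17.4 − T → 3·T = -105.6 − (-17.4) = -88.2.
T = -88.2/3 = -29.4 dBFS.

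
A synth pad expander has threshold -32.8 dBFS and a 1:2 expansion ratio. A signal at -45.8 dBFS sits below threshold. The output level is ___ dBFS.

-58.8 dBFS

The input is 13 dB below the -32.8 dBFS threshold.
A 1:2 expander multiplies undershoot by 2: 13 × 2 = 26 dB below threshold.
Output = -32.8 − 26 = -58.8 dBFS.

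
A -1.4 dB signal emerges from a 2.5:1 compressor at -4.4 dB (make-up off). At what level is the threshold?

-6.4 dB

Input is 5 dB above T (since output overshoot × R = input overshoot: (-4.4 − T)·2.5 = -1.4 − T gives T = -6.4 dB).
Check: -6.4 + (-1.4 − (-6.4))/2.5 = -6.4 + 2 = -4.4 dB. ✓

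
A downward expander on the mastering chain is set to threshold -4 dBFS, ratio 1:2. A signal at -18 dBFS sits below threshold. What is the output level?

The input is 14 dB below the -4 dBFS threshold.
A 1:2 expander multiplies undershoot by 2: 14 × 2 = 28 dB below threshold.
Output = -4 − 28 = -32 dBFS.

-32 dBFS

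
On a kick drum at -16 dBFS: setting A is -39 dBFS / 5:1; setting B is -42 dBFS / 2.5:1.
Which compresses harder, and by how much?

A, by 2.8 dB

A: overshoot 23 dB → output overshoot 4.6 dB → GR 18.4 dB.
B: overshoot 26 dB → output overshoot 10.4 dB → GR 15.6 dB.
Difference: 2.8 dB in favour of A.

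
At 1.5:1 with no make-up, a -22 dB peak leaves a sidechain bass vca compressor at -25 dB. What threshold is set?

-31 dB

Gain reduction = -22 − (-25) = 3 dB; output overshoot = GR / (R − 1) = 3 / 0.5 = 6 dB.
Threshold = output − output overshoot = -25 − 6 = -31 dB.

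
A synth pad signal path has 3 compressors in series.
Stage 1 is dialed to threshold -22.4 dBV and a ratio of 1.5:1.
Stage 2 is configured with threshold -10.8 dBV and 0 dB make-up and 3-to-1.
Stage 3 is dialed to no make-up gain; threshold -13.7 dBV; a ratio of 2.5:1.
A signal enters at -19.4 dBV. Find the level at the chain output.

-20.4 dBV

Stage 1: 3 dB above -22.4 dBV, reduced 1.5:1 to 2 dB above → -20.4 dBV.
Stage 2: -20.4 dBV ≤ -10.8 dBV, so stage 2 doesn't engage; output -20.4 dBV.
Stage 3: below threshold (-20.4 ≤ -13.7); passes unchanged; output -20.4 dBV.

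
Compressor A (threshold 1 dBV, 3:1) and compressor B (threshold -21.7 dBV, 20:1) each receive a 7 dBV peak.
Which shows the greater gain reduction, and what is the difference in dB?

A: GR = 6 − 6/3 = 4 dB.
B: GR = 28.7 − 28.7/20 = 27.265 dB.
Difference: 23.265 dB in favour of B.

B, by 23.265 dB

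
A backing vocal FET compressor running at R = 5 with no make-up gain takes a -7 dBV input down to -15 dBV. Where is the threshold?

-17 dBV

Gain reduction = -7 − (-15) = 8 dB; output overshoot = GR / (R − 1) = 8 / 4 = 2 dB.
Threshold = output − output overshoot = -15 − 2 = -17 dBV.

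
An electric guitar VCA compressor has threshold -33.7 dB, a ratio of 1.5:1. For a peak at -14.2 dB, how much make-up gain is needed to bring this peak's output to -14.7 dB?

Overshoot 19.5 dB → 19.5/1.5 = 13 dB after compression, so the compressed level is -33.7 + 13 = -20.7 dB.
Make-up = target − compressed = -14.7 − (-20.7) = 6 dB.

6 dB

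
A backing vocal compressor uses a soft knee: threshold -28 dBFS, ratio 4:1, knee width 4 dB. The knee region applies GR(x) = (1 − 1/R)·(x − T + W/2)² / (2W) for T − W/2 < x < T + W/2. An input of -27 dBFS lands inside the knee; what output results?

-27.84375 dBFS

x − T + W/2 = -27 − (-28) + 2 = 3.
GR = (1 − 1/4) × 3² / 8 = 0.75 × 9 / 8 = 0.84375 dB.
Output = -27 − 0.84375 = -27.84375 dBFS.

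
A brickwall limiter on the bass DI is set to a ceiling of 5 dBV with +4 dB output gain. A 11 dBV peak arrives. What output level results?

The limiter clamps the peak to its 5 dBV ceiling.
Output gain then adds 4 dB: 5 + 4 = 9 dBV.

9 dBV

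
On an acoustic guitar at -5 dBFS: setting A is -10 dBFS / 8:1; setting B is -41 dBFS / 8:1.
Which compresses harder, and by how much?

A: GR = 5 − 5/8 = 4.375 dB.
B: GR = 36 − 36/8 = 31.5 dB.
B reduces 27.125 dB more.

B, by 27.125 dB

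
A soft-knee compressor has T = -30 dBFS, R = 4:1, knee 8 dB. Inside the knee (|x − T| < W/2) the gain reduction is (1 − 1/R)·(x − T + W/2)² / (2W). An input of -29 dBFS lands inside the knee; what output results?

-30.171875 dBFS

x − T + W/2 = -29 − (-30) + 4 = 5.
GR = (1 − 1/4) × 5² / 16 = 0.75 × 25 / 16 = 1.171875 dB.
Output = -29 − 1.171875 = -30.171875 dBFS.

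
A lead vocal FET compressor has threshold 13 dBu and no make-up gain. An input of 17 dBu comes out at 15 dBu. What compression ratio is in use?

Input overshoot = 17 − 13 = 4 dB; output overshoot = 15 − 13 = 2 dB.
Ratio = 4 / 2 = 2.

2:1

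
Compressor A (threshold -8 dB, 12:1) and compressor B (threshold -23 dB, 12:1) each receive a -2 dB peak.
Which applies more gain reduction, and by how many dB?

A: overshoot 6 dB → output overshoot 0.5 dB → GR 5.5 dB.
B: overshoot 21 dB → output overshoot 1.75 dB → GR 19.25 dB.
B applies 13.75 dB more gain reduction.

B, by 13.75 dB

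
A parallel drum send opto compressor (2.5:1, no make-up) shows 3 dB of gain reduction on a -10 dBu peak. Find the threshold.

-15 dBu

Let T be the threshold. Output overshoot = (input overshoot)/R, so -13 − T = (-10 − T)/2.5.
2.5·(-13 − T) = -10 − T → 1.5·T = -32.5 − (-10) = -22.5.
T = -22.5/1.5 = -15 dBu.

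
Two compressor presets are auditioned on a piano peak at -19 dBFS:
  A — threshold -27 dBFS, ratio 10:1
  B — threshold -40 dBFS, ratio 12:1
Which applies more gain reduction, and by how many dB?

A: overshoot 8 dB → output overshoot 0.8 dB → GR 7.2 dB.
B: overshoot 21 dB → output overshoot 1.75 dB → GR 19.25 dB.
B applies 12.05 dB more gain reduction.

B, by 12.05 dB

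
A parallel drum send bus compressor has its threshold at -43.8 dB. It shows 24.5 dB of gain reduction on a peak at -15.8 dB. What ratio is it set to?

8:1

Input overshoot = -15.8 − (-43.8) = 28 dB.
Output overshoot = 28 − 24.5 = 3.5 dB.
Ratio = input overshoot / output overshoot = 28 / 3.5 = 8.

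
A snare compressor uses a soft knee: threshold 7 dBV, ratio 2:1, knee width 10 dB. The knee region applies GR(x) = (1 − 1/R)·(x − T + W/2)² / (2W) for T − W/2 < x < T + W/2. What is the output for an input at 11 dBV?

8.975 dBV

x − T + W/2 = 11 − 7 + 5 = 9.
GR = (1 − 1/2) × 9² / 20 = 0.5 × 81 / 20 = 2.025 dB.
Output = 11 − 2.025 = 8.975 dBV.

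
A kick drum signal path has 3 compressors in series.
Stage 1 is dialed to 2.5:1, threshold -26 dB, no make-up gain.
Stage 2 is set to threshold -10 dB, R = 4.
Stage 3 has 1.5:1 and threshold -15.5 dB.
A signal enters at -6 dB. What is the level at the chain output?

Stage 1: overshoot 20 dB → 20/2.5 = 8 dB → -18 dB.
Stage 2: -18 dB is at or below the -10 dB threshold — no compression; output -18 dB.
Stage 3: -18 dB ≤ -15.5 dB, so stage 3 doesn't engage; output -18 dB.

-18 dB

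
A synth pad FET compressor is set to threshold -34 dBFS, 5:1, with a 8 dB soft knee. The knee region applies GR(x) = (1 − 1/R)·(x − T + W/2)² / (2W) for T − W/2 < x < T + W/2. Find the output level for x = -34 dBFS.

-34.8 dBFS

x − T + W/2 = -34 − (-34) + 4 = 4.
GR = (1 − 1/5) × 4² / 16 = 0.8 × 16 / 16 = 0.8 dB.
Output = -34 − 0.8 = -34.8 dBFS.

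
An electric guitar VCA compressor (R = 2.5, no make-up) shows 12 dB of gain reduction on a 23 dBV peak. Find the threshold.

Input is 20 dB above T (since output overshoot × R = input overshoot: (11 − T)·2.5 = 23 − T gives T = 3 dBV).
Check: 3 + (23 − 3)/2.5 = 3 + 8 = 11 dBV. ✓

3 dBV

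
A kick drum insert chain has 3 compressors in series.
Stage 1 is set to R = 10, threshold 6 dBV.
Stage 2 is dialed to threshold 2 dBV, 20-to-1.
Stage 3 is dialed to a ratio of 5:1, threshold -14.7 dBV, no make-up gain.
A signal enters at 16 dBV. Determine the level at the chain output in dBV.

Stage 1: overshoot 10 dB → 10/10 = 1 dB → 7 dBV.
Stage 2: 5 dB above 2 dBV, reduced 20:1 to 0.25 dB above → 2.25 dBV.
Stage 3: 2.25 dBV is 16.95 dB over -14.7 dBV; at 5:1 that becomes 3.39 dB over, giving -11.31 dBV.

-11.31 dBV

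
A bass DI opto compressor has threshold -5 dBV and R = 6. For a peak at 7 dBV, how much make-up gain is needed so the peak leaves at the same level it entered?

10 dB

The peak compresses to -5 + 12/6 = -3 dBV.
To reach 7 dBV requires 7 − (-3) = 10 dB of make-up.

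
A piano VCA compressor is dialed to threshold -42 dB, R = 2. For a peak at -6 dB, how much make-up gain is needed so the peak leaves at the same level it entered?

18 dB

Overshoot 36 dB → 36/2 = 18 dB after compression, so the compressed level is -42 + 18 = -24 dB.
Make-up = target − compressed = -6 − (-24) = 18 dB.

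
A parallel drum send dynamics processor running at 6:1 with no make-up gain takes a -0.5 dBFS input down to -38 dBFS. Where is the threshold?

-45.5 dBFS

Input is 45 dB above T (since output overshoot × R = input overshoot: (-38 − T)·6 = -0.5 − T gives T = -45.5 dBFS).
Check: -45.5 + (-0.5 − (-45.5))/6 = -45.5 + 7.5 = -38 dBFS. ✓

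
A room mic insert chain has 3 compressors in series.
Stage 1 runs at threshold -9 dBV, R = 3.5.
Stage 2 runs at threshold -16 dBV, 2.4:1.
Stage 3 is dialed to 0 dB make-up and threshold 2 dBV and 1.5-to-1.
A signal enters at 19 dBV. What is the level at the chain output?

-9.75 dBV

Stage 1: 28 dB above -9 dBV, reduced 3.5:1 to 8 dB above → -1 dBV.
Stage 2: -1 dBV is 15 dB over -16 dBV; at 2.4:1 that becomes 6.25 dB over, giving -9.75 dBV.
Stage 3: below threshold (-9.75 ≤ 2); passes unchanged; output -9.75 dBV.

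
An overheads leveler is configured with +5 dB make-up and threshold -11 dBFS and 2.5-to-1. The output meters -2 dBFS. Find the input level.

Before make-up, the level was -2 − 5 = -7 dBFS.
Post-compression overshoot = -7 − (-11) = 4 dB.
Undo the ratio: input overshoot = 4 × 2.5 = 10 dB, giving input = -1 dBFS.

-1 dBFS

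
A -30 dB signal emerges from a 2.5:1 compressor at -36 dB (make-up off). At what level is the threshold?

-40 dB

Let T be the threshold. Output overshoot = (input overshoot)/R, so -36 − T = (-30 − T)/2.5.
2.5·(-36 − T) = -30 − T → 1.5·T = -90 − (-30) = -60.
T = -60/1.5 = -40 dB.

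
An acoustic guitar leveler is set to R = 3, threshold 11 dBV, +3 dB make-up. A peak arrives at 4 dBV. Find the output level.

7 dBV

4 dBV is 7 dB below the 11 dBV threshold, so no gain reduction is applied.
Make-up gain adds 3 dB: 4 + 3 = 7 dBV.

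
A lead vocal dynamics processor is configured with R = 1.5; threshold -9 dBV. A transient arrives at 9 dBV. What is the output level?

3 dBV

Overshoot: 9 − (-9) = 18 dB.
The 18 dB excess becomes 12 dB after 1.5:1 reduction.
So the level is -9 + 12 = 3 dBV.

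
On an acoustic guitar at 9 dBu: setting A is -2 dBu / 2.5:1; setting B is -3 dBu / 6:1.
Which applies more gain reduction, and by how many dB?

B, by 3.4 dB

A: overshoot 11 dB → output overshoot 4.4 dB → GR 6.6 dB.
B: overshoot 12 dB → output overshoot 2 dB → GR 10 dB.
B applies 3.4 dB more gain reduction.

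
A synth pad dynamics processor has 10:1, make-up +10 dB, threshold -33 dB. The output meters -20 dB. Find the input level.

-3 dB

Before make-up, the level was -20 − 10 = -30 dB.
Post-compression overshoot = -30 − (-33) = 3 dB.
Undo the ratio: input overshoot = 3 × 10 = 30 dB, giving input = -3 dB.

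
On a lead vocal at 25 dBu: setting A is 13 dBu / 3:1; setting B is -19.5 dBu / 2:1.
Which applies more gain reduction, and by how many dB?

A: overshoot 12 dB → output overshoot 4 dB → GR 8 dB.
B: overshoot 44.5 dB → output overshoot 22.25 dB → GR 22.25 dB.
B reduces 14.25 dB more.

B, by 14.25 dB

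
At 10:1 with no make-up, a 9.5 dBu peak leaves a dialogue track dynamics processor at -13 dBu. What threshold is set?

-15.5 dBu

Gain reduction = 9.5 − (-13) = 22.5 dB; output overshoot = GR / (R − 1) = 22.5 / 9 = 2.5 dB.
Threshold = output − output overshoot = -13 − 2.5 = -15.5 dBu.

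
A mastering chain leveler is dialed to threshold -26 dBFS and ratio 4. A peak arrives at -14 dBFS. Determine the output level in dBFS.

-23 dBFS

Overshoot: -14 − (-26) = 12 dB.
At 4:1 the overshoot is divided by 4, leaving 3 dB above threshold.
That puts the output at -23 dBFS.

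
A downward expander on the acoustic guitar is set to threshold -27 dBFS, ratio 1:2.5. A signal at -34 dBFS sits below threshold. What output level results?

-44.5 dBFS

The input is 7 dB below the -27 dBFS threshold.
A 1:2.5 expander multiplies undershoot by 2.5: 7 × 2.5 = 17.5 dB below threshold.
Output = -27 − 17.5 = -44.5 dBFS.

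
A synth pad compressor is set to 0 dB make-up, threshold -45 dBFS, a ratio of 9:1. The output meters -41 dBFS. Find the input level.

The compressed level sits -41 − (-45) = 4 dB over threshold.
Input overshoot = R × output overshoot = 36 dB → input = -45 + 36 = -9 dBFS.

-9 dBFS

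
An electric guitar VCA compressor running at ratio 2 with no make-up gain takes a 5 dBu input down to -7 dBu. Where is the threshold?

Gain reduction = 5 − (-7) = 12 dB; output overshoot = GR / (R − 1) = 12 / 1 = 12 dB.
Threshold = output − output overshoot = -7 − 12 = -19 dBu.

-19 dBu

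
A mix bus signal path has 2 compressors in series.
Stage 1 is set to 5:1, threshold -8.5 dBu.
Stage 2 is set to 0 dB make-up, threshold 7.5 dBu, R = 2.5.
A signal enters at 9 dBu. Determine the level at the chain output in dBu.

Stage 1: 17.5 dB above -8.5 dBu, reduced 5:1 to 3.5 dB above → -5 dBu.
Stage 2: -5 dBu ≤ 7.5 dBu, so stage 2 doesn't engage; output -5 dBu.

-5 dBu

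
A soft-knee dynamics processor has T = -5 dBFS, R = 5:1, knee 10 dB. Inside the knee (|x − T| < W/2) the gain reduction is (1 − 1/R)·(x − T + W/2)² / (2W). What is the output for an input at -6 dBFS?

-6.64 dBFS

x − T + W/2 = -6 − (-5) + 5 = 4.
GR = (1 − 1/5) × 4² / 20 = 0.8 × 16 / 20 = 0.64 dB.
Output = -6 − 0.64 = -6.64 dBFS.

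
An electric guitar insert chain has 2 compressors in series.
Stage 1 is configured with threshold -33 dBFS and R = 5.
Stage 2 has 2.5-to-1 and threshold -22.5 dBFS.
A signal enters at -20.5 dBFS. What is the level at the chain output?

-30.5 dBFS

Stage 1: overshoot 12.5 dB → 12.5/5 = 2.5 dB → -30.5 dBFS.
Stage 2: -30.5 dBFS is at or below the -22.5 dBFS threshold — no compression; output -30.5 dBFS.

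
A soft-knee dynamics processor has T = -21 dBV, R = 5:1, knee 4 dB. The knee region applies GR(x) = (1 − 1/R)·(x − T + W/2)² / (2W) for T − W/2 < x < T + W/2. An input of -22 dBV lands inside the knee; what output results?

x − T + W/2 = -22 − (-21) + 2 = 1.
GR = (1 − 1/5) × 1² / 8 = 0.8 × 1 / 8 = 0.1 dB.
Output = -22 − 0.1 = -22.1 dBV.

-22.1 dBV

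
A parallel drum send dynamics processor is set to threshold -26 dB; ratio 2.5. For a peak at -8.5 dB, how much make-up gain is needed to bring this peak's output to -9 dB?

10 dB

Without make-up, output = threshold + overshoot/2.5 = -26 + 7 = -19 dB.
Gap to target: 10 dB.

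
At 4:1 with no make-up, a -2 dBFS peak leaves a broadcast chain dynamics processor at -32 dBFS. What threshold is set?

Input is 40 dB above T (since output overshoot × R = input overshoot: (-32 − T)·4 = -2 − T gives T = -42 dBFS).
Check: -42 + (-2 − (-42))/4 = -42 + 10 = -32 dBFS. ✓

-42 dBFS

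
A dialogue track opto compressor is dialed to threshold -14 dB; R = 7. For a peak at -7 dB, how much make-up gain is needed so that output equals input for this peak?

6 dB

Overshoot 7 dB → 7/7 = 1 dB after compression, so the compressed level is -14 + 1 = -13 dB.
Make-up = target − compressed = -7 − (-13) = 6 dB.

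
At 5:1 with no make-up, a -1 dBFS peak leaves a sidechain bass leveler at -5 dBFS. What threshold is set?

-6 dBFS

Gain reduction = -1 − (-5) = 4 dB; output overshoot = GR / (R − 1) = 4 / 4 = 1 dB.
Threshold = output − output overshoot = -5 − 1 = -6 dBFS.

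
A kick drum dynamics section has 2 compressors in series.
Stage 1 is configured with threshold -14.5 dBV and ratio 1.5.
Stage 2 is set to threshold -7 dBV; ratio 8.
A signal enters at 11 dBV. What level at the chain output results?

Stage 1: 11 dBV is 25.5 dB over -14.5 dBV; at 1.5:1 that becomes 17 dB over, giving 2.5 dBV.
Stage 2: overshoot 9.5 dB → 9.5/8 = 1.1875 dB → -5.8125 dBV.

-5.8125 dBV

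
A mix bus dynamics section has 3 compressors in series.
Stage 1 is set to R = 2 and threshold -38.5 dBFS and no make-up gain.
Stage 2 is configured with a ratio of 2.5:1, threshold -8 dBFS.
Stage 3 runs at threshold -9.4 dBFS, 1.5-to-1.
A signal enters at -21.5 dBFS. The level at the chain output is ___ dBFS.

Stage 1: 17 dB above -38.5 dBFS, reduced 2:1 to 8.5 dB above → -30 dBFS.
Stage 2: below threshold (-30 ≤ -8); passes unchanged; output -30 dBFS.
Stage 3: -30 dBFS ≤ -9.4 dBFS, so stage 3 doesn't engage; output -30 dBFS.

-30 dBFS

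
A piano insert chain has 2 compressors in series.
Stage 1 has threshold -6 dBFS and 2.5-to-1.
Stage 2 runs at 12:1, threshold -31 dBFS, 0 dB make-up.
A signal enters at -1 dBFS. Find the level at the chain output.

-28.75 dBFS

Stage 1: overshoot 5 dB → 5/2.5 = 2 dB → -4 dBFS.
Stage 2: 27 dB above -31 dBFS, reduced 12:1 to 2.25 dB above → -28.75 dBFS.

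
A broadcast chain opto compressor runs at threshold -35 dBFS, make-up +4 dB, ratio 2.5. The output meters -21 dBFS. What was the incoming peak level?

Before make-up, the level was -21 − 4 = -25 dBFS.
That's 10 dB above the -35 dBFS threshold.
Undo the ratio: input overshoot = 10 × 2.5 = 25 dB, giving input = -10 dBFS.

-10 dBFS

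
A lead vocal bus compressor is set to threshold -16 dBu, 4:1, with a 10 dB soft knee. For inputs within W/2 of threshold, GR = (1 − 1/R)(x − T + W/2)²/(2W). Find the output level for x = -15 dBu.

x − T + W/2 = -15 − (-16) + 5 = 6.
GR = (1 − 1/4) × 6² / 20 = 0.75 × 36 / 20 = 1.35 dB.
Output = -15 − 1.35 = -16.35 dBu.

-16.35 dBu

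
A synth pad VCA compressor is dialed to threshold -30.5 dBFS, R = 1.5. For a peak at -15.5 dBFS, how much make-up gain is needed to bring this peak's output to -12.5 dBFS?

Overshoot 15 dB → 15/1.5 = 10 dB after compression, so the compressed level is -30.5 + 10 = -20.5 dBFS.
Make-up = target − compressed = -12.5 − (-20.5) = 8 dB.

8 dB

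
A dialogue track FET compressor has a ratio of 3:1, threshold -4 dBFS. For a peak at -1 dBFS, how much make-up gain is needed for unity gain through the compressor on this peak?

Without make-up, output = threshold + overshoot/3 = -4 + 1 = -3 dBFS.
Gap to target: 2 dB.

2 dB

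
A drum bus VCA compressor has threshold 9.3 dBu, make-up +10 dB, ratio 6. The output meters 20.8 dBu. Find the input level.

18.3 dBu

Stripping the +10 dB make-up gives 10.8 dBu at the gain stage.
That's 1.5 dB above the 9.3 dBu threshold.
Before 6:1 compression the overshoot was 1.5 × 6 = 9 dB, so input = 9.3 + 9 = 18.3 dBu.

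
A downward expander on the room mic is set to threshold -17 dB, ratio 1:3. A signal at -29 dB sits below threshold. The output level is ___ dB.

Undershoot = (-17) − (-29) = 12 dB.
At 1:3, that expands to 36 dB under threshold.
Output = -17 − 36 = -53 dB.

-53 dB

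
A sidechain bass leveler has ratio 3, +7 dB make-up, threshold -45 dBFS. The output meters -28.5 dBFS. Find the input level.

-16.5 dBFS

Remove make-up: -28.5 − 7 = -35.5 dBFS.
The compressed level sits -35.5 − (-45) = 9.5 dB over threshold.
Before 3:1 compression the overshoot was 9.5 × 3 = 28.5 dB, so input = -45 + 28.5 = -16.5 dBFS.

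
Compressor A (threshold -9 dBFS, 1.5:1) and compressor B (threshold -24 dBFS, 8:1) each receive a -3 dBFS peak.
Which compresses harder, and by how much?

A: overshoot 6 dB → output overshoot 4 dB → GR 2 dB.
B: overshoot 21 dB → output overshoot 2.625 dB → GR 18.375 dB.
Difference: 16.375 dB in favour of B.

B, by 16.375 dB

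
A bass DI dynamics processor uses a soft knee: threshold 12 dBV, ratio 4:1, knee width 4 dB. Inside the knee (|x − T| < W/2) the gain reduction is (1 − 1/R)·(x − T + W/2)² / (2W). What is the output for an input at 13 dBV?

x − T + W/2 = 13 − 12 + 2 = 3.
GR = (1 − 1/4) × 3² / 8 = 0.75 × 9 / 8 = 0.84375 dB.
Output = 13 − 0.84375 = 12.15625 dBV.

12.15625 dBV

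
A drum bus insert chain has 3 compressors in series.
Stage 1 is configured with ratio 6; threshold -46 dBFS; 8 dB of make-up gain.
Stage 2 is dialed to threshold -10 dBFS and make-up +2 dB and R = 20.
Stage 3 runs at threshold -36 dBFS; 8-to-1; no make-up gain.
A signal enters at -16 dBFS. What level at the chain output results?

Stage 1: 30 dB above -46 dBFS, reduced 6:1 to 5 dB above → -41 dBFS; +8 dB make-up → -33 dBFS.
Stage 2: -33 dBFS ≤ -10 dBFS, so stage 2 doesn't engage; make-up brings it to -31 dBFS.
Stage 3: 5 dB above -36 dBFS, reduced 8:1 to 0.625 dB above → -35.375 dBFS.

-35.375 dBFS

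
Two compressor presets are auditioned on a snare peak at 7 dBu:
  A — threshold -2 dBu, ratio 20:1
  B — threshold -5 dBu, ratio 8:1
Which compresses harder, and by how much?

B, by 1.95 dB

A: GR = 9 − 9/20 = 8.55 dB.
B: GR = 12 − 12/8 = 10.5 dB.
Difference: 1.95 dB in favour of B.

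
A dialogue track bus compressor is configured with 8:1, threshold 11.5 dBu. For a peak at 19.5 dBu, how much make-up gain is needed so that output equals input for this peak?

7 dB

Overshoot 8 dB → 8/8 = 1 dB after compression, so the compressed level is 11.5 + 1 = 12.5 dBu.
Make-up = target − compressed = 19.5 − 12.5 = 7 dB.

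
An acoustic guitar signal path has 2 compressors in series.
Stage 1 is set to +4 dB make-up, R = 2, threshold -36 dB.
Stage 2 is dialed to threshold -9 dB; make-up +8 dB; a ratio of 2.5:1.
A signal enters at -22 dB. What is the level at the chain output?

-17 dB

Stage 1: 14 dB above -36 dB, reduced 2:1 to 7 dB above → -29 dB; +4 dB make-up → -25 dB.
Stage 2: below threshold (-25 ≤ -9); passes unchanged; make-up brings it to -17 dB.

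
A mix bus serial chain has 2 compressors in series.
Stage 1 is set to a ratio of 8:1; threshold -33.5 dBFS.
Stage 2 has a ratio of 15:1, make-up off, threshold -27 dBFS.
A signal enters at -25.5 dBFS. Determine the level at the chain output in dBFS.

-32.5 dBFS

Stage 1: 8 dB above -33.5 dBFS, reduced 8:1 to 1 dB above → -32.5 dBFS.
Stage 2: below threshold (-32.5 ≤ -27); passes unchanged; output -32.5 dBFS.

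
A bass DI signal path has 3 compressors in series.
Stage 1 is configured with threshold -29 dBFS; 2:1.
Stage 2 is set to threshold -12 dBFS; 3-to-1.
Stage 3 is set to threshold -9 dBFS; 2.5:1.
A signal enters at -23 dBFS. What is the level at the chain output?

-26 dBFS

Stage 1: 6 dB above -29 dBFS, reduced 2:1 to 3 dB above → -26 dBFS.
Stage 2: below threshold (-26 ≤ -12); passes unchanged; output -26 dBFS.
Stage 3: -26 dBFS ≤ -9 dBFS, so stage 3 doesn't engage; output -26 dBFS.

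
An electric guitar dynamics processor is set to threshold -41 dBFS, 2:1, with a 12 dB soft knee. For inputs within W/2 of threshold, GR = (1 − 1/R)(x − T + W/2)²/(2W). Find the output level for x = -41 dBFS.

-41.75 dBFS

x − T + W/2 = -41 − (-41) + 6 = 6.
GR = (1 − 1/2) × 6² / 24 = 0.5 × 36 / 24 = 0.75 dB.
Output = -41 − 0.75 = -41.75 dBFS.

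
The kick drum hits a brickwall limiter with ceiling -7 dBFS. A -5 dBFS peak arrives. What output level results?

The limiter clamps the peak to its -7 dBFS ceiling.

-7 dBFS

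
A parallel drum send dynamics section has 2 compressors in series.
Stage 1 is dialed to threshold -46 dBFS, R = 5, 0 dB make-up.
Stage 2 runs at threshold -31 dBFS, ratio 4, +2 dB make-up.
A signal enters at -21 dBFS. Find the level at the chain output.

Stage 1: overshoot 25 dB → 25/5 = 5 dB → -41 dBFS.
Stage 2: below threshold (-41 ≤ -31); passes unchanged; make-up brings it to -39 dBFS.

-39 dBFS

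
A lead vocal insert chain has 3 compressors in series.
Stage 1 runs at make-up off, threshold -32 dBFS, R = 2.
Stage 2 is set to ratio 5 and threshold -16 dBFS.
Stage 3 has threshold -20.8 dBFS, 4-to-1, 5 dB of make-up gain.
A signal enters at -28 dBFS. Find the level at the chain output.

Stage 1: -28 dBFS is 4 dB over -32 dBFS; at 2:1 that becomes 2 dB over, giving -30 dBFS.
Stage 2: -30 dBFS ≤ -16 dBFS, so stage 2 doesn't engage; output -30 dBFS.
Stage 3: -30 dBFS ≤ -20.8 dBFS, so stage 3 doesn't engage; make-up brings it to -25 dBFS.

-25 dBFS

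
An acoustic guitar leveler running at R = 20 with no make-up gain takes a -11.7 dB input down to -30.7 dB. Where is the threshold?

-31.7 dB

Input is 20 dB above T (since output overshoot × R = input overshoot: (-30.7 − T)·20 = -11.7 − T gives T = -31.7 dB).
Check: -31.7 + (-11.7 − (-31.7))/20 = -31.7 + 1 = -30.7 dB. ✓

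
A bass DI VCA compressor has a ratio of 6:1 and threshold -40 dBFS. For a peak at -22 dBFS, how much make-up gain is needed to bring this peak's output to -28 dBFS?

Without make-up, output = threshold + overshoot/6 = -40 + 3 = -37 dBFS.
Gap to target: 9 dB.

9 dB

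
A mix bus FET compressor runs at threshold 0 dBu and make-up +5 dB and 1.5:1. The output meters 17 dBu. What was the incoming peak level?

18 dBu

Before make-up, the level was 17 − 5 = 12 dBu.
Post-compression overshoot = 12 − 0 = 12 dB.
Input overshoot = R × output overshoot = 18 dB → input = 0 + 18 = 18 dBu.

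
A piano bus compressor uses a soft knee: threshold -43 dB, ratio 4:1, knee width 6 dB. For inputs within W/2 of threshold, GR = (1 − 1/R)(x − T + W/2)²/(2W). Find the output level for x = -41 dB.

-42.5625 dB

x − T + W/2 = -41 − (-43) + 3 = 5.
GR = (1 − 1/4) × 5² / 12 = 0.75 × 25 / 12 = 1.5625 dB.
Output = -41 − 1.5625 = -42.5625 dB.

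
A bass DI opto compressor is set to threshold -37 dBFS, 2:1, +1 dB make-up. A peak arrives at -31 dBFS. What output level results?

-33 dBFS

The input is 6 dB above the -37 dBFS threshold.
2:1 compression reduces that to 6/2 = 3 dB over.
That puts the output at -34 dBFS; make-up adds 1 dB, giving -33 dBFS.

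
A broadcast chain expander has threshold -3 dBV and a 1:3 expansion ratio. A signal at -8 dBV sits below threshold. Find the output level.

The input is 5 dB below the -3 dBV threshold.
A 1:3 expander multiplies undershoot by 3: 5 × 3 = 15 dB below threshold.
Output = -3 − 15 = -18 dBV.

-18 dBV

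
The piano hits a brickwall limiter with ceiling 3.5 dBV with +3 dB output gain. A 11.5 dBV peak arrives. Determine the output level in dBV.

The limiter clamps the peak to its 3.5 dBV ceiling.
Output gain then adds 3 dB: 3.5 + 3 = 6.5 dBV.

6.5 dBV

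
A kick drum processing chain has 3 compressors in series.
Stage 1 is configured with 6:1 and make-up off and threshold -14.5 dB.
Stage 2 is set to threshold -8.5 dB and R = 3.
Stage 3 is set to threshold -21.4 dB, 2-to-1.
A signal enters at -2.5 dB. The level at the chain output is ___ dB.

-16.95 dB

Stage 1: overshoot 12 dB → 12/6 = 2 dB → -12.5 dB.
Stage 2: -12.5 dB is at or below the -8.5 dB threshold — no compression; output -12.5 dB.
Stage 3: -12.5 dB is 8.9 dB over -21.4 dB; at 2:1 that becomes 4.45 dB over, giving -16.95 dB.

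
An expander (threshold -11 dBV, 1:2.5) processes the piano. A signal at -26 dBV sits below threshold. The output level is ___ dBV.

The input is 15 dB below the -11 dBV threshold.
A 1:2.5 expander multiplies undershoot by 2.5: 15 × 2.5 = 37.5 dB below threshold.
Output = -11 − 37.5 = -48.5 dBV.

-48.5 dBV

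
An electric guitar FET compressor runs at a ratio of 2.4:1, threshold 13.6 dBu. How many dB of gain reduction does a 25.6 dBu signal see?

7 dB

The signal is 12 dB above threshold.
A 2.4:1 ratio leaves 5 dB of that excess.
Gain reduction = 12 − 5 = 7 dB.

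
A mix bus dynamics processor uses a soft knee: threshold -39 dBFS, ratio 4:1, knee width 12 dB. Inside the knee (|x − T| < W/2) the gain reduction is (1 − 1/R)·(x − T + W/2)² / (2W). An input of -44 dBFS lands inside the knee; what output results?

-44.03125 dBFS

x − T + W/2 = -44 − (-39) + 6 = 1.
GR = (1 − 1/4) × 1² / 24 = 0.75 × 1 / 24 = 0.03125 dB.
Output = -44 − 0.03125 = -44.03125 dBFS.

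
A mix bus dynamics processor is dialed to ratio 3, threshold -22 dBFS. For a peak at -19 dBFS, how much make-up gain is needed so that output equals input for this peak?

Without make-up, output = threshold + overshoot/3 = -22 + 1 = -21 dBFS.
Gap to target: 2 dB.

2 dB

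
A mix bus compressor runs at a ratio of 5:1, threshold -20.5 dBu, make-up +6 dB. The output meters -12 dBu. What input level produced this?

-8 dBu

Before make-up, the level was -12 − 6 = -18 dBu.
Post-compression overshoot = -18 − (-20.5) = 2.5 dB.
Before 5:1 compression the overshoot was 2.5 × 5 = 12.5 dB, so input = -20.5 + 12.5 = -8 dBu.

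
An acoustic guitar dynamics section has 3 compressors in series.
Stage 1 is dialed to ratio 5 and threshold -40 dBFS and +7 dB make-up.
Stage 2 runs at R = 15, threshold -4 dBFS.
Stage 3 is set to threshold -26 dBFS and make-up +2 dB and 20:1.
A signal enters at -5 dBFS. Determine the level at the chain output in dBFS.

-24 dBFS

Stage 1: -5 dBFS is 35 dB over -40 dBFS; at 5:1 that becomes 7 dB over, giving -33 dBFS; +7 dB make-up → -26 dBFS.
Stage 2: -26 dBFS is at or below the -4 dBFS threshold — no compression; output -26 dBFS.
Stage 3: below threshold (-26 ≤ -26); passes unchanged; make-up brings it to -24 dBFS.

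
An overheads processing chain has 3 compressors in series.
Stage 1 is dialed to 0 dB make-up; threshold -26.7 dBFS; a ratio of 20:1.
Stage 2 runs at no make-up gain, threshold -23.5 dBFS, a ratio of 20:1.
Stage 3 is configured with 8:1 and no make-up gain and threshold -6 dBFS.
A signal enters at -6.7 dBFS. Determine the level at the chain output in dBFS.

Stage 1: -6.7 dBFS is 20 dB over -26.7 dBFS; at 20:1 that becomes 1 dB over, giving -25.7 dBFS.
Stage 2: -25.7 dBFS is at or below the -23.5 dBFS threshold — no compression; output -25.7 dBFS.
Stage 3: -25.7 dBFS ≤ -6 dBFS, so stage 3 doesn't engage; output -25.7 dBFS.

-25.7 dBFS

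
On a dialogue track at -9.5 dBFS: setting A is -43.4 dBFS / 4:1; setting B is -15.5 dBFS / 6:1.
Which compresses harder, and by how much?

A, by 20.425 dB

A: GR = 33.9 − 33.9/4 = 25.425 dB.
B: GR = 6 − 6/6 = 5 dB.
A reduces 20.425 dB more.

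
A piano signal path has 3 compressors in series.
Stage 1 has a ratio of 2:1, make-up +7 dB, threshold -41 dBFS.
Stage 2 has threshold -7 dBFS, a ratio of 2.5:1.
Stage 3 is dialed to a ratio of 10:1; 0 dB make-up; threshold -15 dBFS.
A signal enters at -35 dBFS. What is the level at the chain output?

-31 dBFS

Stage 1: 6 dB above -41 dBFS, reduced 2:1 to 3 dB above → -38 dBFS; +7 dB make-up → -31 dBFS.
Stage 2: -31 dBFS ≤ -7 dBFS, so stage 2 doesn't engage; output -31 dBFS.
Stage 3: -31 dBFS ≤ -15 dBFS, so stage 3 doesn't engage; output -31 dBFS.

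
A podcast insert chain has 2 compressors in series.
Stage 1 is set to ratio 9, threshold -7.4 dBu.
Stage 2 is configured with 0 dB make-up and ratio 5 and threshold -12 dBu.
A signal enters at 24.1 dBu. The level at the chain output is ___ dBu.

-10.38 dBu

Stage 1: overshoot 31.5 dB → 31.5/9 = 3.5 dB → -3.9 dBu.
Stage 2: overshoot 8.1 dB → 8.1/5 = 1.62 dB → -10.38 dBu.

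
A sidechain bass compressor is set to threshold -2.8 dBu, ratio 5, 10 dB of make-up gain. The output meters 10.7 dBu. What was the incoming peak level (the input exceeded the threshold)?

Stripping the +10 dB make-up gives 0.7 dBu at the gain stage.
The compressed level sits 0.7 − (-2.8) = 3.5 dB over threshold.
Input overshoot = R × output overshoot = 17.5 dB → input = -2.8 + 17.5 = 14.7 dBu.

14.7 dBu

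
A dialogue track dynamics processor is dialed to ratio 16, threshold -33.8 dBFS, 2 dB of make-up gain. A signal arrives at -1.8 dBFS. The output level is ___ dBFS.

The input is 32 dB above the -33.8 dBFS threshold.
16:1 compression reduces that to 32/16 = 2 dB over.
Output = -33.8 + 2 = -31.8 dBFS; make-up adds 2 dB, giving -29.8 dBFS.

-29.8 dBFS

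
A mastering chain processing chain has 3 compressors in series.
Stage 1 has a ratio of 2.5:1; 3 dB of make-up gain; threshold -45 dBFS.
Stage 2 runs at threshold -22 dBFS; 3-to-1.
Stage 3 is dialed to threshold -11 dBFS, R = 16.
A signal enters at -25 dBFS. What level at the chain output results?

-34 dBFS

Stage 1: -25 dBFS is 20 dB over -45 dBFS; at 2.5:1 that becomes 8 dB over, giving -37 dBFS; +3 dB make-up → -34 dBFS.
Stage 2: -34 dBFS is at or below the -22 dBFS threshold — no compression; output -34 dBFS.
Stage 3: below threshold (-34 ≤ -11); passes unchanged; output -34 dBFS.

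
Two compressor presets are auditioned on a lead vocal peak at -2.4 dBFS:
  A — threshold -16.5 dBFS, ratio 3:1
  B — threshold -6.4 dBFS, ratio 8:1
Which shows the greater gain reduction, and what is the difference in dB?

A: overshoot 14.1 dB → output overshoot 4.7 dB → GR 9.4 dB.
B: overshoot 4 dB → output overshoot 0.5 dB → GR 3.5 dB.
Difference: 5.9 dB in favour of A.

A, by 5.9 dB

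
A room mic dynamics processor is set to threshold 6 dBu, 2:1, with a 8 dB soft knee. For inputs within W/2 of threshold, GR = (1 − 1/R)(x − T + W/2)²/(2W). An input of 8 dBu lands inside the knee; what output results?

6.875 dBu

x − T + W/2 = 8 − 6 + 4 = 6.
GR = (1 − 1/2) × 6² / 16 = 0.5 × 36 / 16 = 1.125 dB.
Output = 8 − 1.125 = 6.875 dBu.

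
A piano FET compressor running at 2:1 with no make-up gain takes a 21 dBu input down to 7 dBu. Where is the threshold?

-7 dBu

Input is 28 dB above T (since output overshoot × R = input overshoot: (7 − T)·2 = 21 − T gives T = -7 dBu).
Check: -7 + (21 − (-7))/2 = -7 + 14 = 7 dBu. ✓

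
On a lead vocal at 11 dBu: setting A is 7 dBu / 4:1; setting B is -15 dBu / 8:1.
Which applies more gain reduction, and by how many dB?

A: overshoot 4 dB → output overshoot 1 dB → GR 3 dB.
B: overshoot 26 dB → output overshoot 3.25 dB → GR 22.75 dB.
Difference: 19.75 dB in favour of B.

B, by 19.75 dB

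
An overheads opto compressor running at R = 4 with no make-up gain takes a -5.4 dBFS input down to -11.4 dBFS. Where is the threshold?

-13.4 dBFS

Let T be the threshold. Output overshoot = (input overshoot)/R, so -11.4 − T = (-5.4 − T)/4.
4·(-11.4 − T) = -5.4 − T → 3·T = -45.6 − (-5.4) = -40.2.
T = -40.2/3 = -13.4 dBFS.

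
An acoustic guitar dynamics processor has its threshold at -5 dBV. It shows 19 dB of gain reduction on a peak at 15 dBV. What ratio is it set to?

20:1

Input overshoot = 15 − (-5) = 20 dB.
Output overshoot = 20 − 19 = 1 dB.
Ratio = input overshoot / output overshoot = 20 / 1 = 20.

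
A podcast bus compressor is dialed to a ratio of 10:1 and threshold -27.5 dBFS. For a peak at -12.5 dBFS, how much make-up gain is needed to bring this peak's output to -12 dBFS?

Overshoot 15 dB → 15/10 = 1.5 dB after compression, so the compressed level is -27.5 + 1.5 = -26 dBFS.
Make-up = target − compressed = -12 − (-26) = 14 dB.

14 dB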